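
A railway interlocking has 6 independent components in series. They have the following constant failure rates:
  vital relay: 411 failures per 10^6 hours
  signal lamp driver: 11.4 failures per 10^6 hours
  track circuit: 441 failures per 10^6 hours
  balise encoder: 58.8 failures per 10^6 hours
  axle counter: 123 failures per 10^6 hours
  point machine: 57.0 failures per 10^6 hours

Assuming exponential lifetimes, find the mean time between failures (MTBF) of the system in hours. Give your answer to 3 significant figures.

907

Series of exponential components: λ_sys = Σ λ_i
λ_sys = 0.000411 + 0.0000114 + 0.000441 + 0.0000588 + 0.000123 + 0.0000570 = 1.1022e-03 /h
MTBF = 1 / λ_sys = 907 h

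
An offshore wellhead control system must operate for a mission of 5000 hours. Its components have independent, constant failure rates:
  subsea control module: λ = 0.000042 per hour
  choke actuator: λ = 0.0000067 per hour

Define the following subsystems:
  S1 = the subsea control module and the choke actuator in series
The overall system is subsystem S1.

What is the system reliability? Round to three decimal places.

R(subsea control module) = exp(−0.000042 × 5000) = 0.81058
R(choke actuator) = exp(−0.0000067 × 5000) = 0.96705
Series (subsea control module and choke actuator): 0.81058 × 0.96705 = 0.784

0.784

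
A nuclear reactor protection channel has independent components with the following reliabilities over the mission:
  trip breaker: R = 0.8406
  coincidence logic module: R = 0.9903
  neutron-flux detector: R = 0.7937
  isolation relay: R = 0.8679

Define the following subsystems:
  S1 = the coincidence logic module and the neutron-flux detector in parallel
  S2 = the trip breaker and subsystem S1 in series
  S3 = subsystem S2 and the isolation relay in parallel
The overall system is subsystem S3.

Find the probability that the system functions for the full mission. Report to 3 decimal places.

Parallel (coincidence logic module and neutron-flux detector): 1 − (1 − 0.99030)(1 − 0.79370) = 0.99800
Series (trip breaker and [0.99800]): 0.84060 × 0.99800 = 0.83892
Parallel ([0.83892] and isolation relay): 1 − (1 − 0.83892)(1 − 0.86790) = 0.979

0.979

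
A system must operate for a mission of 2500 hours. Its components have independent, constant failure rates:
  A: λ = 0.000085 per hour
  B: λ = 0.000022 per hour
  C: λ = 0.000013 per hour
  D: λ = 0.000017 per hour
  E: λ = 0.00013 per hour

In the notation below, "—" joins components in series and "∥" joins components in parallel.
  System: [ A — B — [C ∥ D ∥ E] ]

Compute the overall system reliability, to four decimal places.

0.7650

R(A) = exp(−0.000085 × 2500) = 0.808560
R(B) = exp(−0.000022 × 2500) = 0.946485
R(C) = exp(−0.000013 × 2500) = 0.968022
R(D) = exp(−0.000017 × 2500) = 0.958390
R(E) = exp(−0.00013 × 2500) = 0.722527
Parallel (C, D, and E): 1 − (1 − 0.968022)(1 − 0.958390)(1 − 0.722527) = 0.999631
Series (A, B, and [0.999631]): 0.808560 × 0.946485 × 0.999631 = 0.7650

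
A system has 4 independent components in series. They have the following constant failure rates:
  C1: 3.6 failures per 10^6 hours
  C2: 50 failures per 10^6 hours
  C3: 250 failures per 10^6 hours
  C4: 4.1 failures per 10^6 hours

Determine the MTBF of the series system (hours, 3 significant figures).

3250

Series of exponential components: λ_sys = Σ λ_i
λ_sys = 0.0000036 + 0.000050 + 0.00025 + 0.0000041 = 3.0770e-04 /h
MTBF = 1 / λ_sys = 3250 h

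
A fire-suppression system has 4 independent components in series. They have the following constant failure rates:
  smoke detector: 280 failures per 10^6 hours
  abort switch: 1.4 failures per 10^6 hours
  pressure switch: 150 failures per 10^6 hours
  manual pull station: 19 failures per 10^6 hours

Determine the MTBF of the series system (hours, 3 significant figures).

Series of exponential components: λ_sys = Σ λ_i
λ_sys = 0.00028 + 0.0000014 + 0.00015 + 0.000019 = 4.5040e-04 /h
MTBF = 1 / λ_sys = 2220 h

2220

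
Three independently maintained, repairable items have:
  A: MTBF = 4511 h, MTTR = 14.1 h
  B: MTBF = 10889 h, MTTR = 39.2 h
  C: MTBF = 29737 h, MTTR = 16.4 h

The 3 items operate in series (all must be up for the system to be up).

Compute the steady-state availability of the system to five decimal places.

A(A) = MTBF/(MTBF+MTTR) = 4511/(4511+14.1) = 0.996884
A(B) = MTBF/(MTBF+MTTR) = 10889/(10889+39.2) = 0.996413
A(C) = MTBF/(MTBF+MTTR) = 29737/(29737+16.4) = 0.999449
Series availability: 0.996884 × 0.996413 × 0.999449 = 0.99276

0.99276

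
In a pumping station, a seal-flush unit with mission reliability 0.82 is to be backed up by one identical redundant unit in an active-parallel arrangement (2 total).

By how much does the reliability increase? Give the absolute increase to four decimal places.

0.1476

R_before = 0.82
R_after = 1 − (1 − 0.82)^2 = 0.9676
ΔR = 0.9676 − 0.82 = 0.1476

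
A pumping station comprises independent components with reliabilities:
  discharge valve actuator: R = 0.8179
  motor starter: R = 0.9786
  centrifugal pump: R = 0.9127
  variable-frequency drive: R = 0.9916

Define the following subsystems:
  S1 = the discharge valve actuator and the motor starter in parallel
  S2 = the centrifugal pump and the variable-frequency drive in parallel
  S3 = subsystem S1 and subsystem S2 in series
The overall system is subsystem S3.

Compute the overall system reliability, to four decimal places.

0.9954

Parallel (discharge valve actuator and motor starter): 1 − (1 − 0.817900)(1 − 0.978600) = 0.996103
Parallel (centrifugal pump and variable-frequency drive): 1 − (1 − 0.912700)(1 − 0.991600) = 0.999267
Series ([0.996103] and [0.999267]): 0.996103 × 0.999267 = 0.9954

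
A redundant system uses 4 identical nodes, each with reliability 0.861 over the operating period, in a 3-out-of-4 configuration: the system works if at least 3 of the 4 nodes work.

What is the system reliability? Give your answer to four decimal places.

R = Σ_{i=3}^{4} C(4,i) p^i (1−p)^{4−i} with p = 0.861
C(4,3)·0.861^3·0.139^1 = 0.354882
C(4,4)·0.861^4·0.139^0 = 0.549557
Sum = 0.9044

0.9044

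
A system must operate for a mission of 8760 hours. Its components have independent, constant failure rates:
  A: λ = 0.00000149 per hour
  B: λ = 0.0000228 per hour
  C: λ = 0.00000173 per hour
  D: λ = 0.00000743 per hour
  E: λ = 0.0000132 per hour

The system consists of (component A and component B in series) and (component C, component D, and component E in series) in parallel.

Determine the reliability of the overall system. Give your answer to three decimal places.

0.966

R(A) = exp(−0.00000149 × 8760) = 0.98703
R(B) = exp(−0.0000228 × 8760) = 0.81895
R(C) = exp(−0.00000173 × 8760) = 0.98496
R(D) = exp(−0.00000743 × 8760) = 0.93699
R(E) = exp(−0.0000132 × 8760) = 0.89080
Series (A and B): 0.98703 × 0.81895 = 0.80833
Series (C, D, and E): 0.98496 × 0.93699 × 0.89080 = 0.82212
Parallel ([0.80833] and [0.82212]): 1 − (1 − 0.80833)(1 − 0.82212) = 0.966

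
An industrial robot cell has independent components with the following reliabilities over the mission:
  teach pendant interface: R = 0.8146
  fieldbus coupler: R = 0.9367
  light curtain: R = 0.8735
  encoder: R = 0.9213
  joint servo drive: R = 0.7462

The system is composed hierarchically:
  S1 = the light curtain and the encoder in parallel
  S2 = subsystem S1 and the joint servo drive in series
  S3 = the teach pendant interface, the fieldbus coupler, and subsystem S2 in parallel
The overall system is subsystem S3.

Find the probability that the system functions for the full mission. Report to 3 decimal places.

Parallel (light curtain and encoder): 1 − (1 − 0.87350)(1 − 0.92130) = 0.99004
Series ([0.99004] and joint servo drive): 0.99004 × 0.74620 = 0.73877
Parallel (teach pendant interface, fieldbus coupler, and [0.73877]): 1 − (1 − 0.81460)(1 − 0.93670)(1 − 0.73877) = 0.997

0.997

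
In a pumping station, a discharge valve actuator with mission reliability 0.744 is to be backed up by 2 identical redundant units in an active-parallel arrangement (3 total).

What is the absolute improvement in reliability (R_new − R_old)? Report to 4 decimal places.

0.2392

R_before = 0.744
R_after = 1 − (1 − 0.744)^3 = 0.9832
ΔR = 0.9832 − 0.744 = 0.2392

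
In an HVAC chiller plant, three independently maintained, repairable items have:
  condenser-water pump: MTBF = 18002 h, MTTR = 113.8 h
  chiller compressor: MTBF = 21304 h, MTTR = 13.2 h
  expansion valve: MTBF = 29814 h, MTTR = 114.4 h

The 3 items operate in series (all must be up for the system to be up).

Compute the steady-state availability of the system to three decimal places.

0.989

A(condenser-water pump) = MTBF/(MTBF+MTTR) = 18002/(18002+113.8) = 0.993718
A(chiller compressor) = MTBF/(MTBF+MTTR) = 21304/(21304+13.2) = 0.999381
A(expansion valve) = MTBF/(MTBF+MTTR) = 29814/(29814+114.4) = 0.996178
Series availability: 0.993718 × 0.999381 × 0.996178 = 0.989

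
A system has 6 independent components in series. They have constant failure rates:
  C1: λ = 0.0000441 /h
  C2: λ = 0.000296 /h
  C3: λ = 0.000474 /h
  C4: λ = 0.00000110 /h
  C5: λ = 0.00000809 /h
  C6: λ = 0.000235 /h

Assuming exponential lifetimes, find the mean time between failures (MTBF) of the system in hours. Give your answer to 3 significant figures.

945

Series of exponential components: λ_sys = Σ λ_i
λ_sys = 0.0000441 + 0.000296 + 0.000474 + 0.00000110 + 0.00000809 + 0.000235 = 1.0583e-03 /h
MTBF = 1 / λ_sys = 945 h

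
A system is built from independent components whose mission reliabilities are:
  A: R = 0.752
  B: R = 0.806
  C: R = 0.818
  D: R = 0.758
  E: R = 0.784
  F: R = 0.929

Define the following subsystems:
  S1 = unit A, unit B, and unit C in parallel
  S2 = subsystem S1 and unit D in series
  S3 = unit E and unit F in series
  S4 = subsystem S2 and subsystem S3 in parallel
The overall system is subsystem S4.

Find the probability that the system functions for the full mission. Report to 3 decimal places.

0.932

Parallel (A, B, and C): 1 − (1 − 0.75200)(1 − 0.80600)(1 − 0.81800) = 0.99124
Series ([0.99124] and D): 0.99124 × 0.75800 = 0.75136
Series (E and F): 0.78400 × 0.92900 = 0.72834
Parallel ([0.75136] and [0.72834]): 1 − (1 − 0.75136)(1 − 0.72834) = 0.932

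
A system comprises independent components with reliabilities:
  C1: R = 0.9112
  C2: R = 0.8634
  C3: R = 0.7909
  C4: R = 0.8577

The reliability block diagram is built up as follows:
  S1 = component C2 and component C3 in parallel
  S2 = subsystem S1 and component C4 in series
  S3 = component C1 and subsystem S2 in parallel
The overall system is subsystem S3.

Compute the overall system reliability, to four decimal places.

Parallel (C2 and C3): 1 − (1 − 0.863400)(1 − 0.790900) = 0.971437
Series ([0.971437] and C4): 0.971437 × 0.857700 = 0.833202
Parallel (C1 and [0.833202]): 1 − (1 − 0.911200)(1 − 0.833202) = 0.9852

0.9852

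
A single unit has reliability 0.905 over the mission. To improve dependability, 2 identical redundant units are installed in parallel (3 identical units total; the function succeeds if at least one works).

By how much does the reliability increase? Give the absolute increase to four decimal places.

0.0941

R_before = 0.905
R_after = 1 − (1 − 0.905)^3 = 0.9991
ΔR = 0.9991 − 0.905 = 0.0941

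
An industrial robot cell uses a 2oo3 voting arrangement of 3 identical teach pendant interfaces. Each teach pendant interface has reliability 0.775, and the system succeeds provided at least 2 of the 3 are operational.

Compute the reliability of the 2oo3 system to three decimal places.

R = Σ_{i=2}^{3} C(3,i) p^i (1−p)^{3−i} with p = 0.775
C(3,2)·0.775^2·0.225^1 = 0.40542
C(3,3)·0.775^3·0.225^0 = 0.46548
Sum = 0.871

0.871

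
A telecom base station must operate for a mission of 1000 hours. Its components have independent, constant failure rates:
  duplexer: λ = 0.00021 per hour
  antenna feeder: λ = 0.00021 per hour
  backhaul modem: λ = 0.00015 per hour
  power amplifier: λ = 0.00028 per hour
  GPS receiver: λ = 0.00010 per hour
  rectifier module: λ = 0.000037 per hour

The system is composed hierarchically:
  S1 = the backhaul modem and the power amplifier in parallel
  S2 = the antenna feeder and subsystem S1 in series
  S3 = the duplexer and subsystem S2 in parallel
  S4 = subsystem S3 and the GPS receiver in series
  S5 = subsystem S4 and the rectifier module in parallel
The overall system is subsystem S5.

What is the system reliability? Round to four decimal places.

R(duplexer) = exp(−0.00021 × 1000) = 0.810584
R(antenna feeder) = exp(−0.00021 × 1000) = 0.810584
R(backhaul modem) = exp(−0.00015 × 1000) = 0.860708
R(power amplifier) = exp(−0.00028 × 1000) = 0.755784
R(GPS receiver) = exp(−0.00010 × 1000) = 0.904837
R(rectifier module) = exp(−0.000037 × 1000) = 0.963676
Parallel (backhaul modem and power amplifier): 1 − (1 − 0.860708)(1 − 0.755784) = 0.965983
Series (antenna feeder and [0.965983]): 0.810584 × 0.965983 = 0.783010
Parallel (duplexer and [0.783010]): 1 − (1 − 0.810584)(1 − 0.783010) = 0.958899
Series ([0.958899] and GPS receiver): 0.958899 × 0.904837 = 0.867647
Parallel ([0.867647] and rectifier module): 1 − (1 − 0.867647)(1 − 0.963676) = 0.9952

0.9952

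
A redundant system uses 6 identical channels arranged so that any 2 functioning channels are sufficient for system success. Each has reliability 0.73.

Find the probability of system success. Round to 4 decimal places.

R = Σ_{i=2}^{6} C(6,i) p^i (1−p)^{6−i} with p = 0.73
C(6,2)·0.73^2·0.27^4 = 0.042481
C(6,3)·0.73^3·0.27^3 = 0.153140
C(6,4)·0.73^4·0.27^2 = 0.310535
C(6,5)·0.73^5·0.27^1 = 0.335838
C(6,6)·0.73^6·0.27^0 = 0.151334
Sum = 0.9933

0.9933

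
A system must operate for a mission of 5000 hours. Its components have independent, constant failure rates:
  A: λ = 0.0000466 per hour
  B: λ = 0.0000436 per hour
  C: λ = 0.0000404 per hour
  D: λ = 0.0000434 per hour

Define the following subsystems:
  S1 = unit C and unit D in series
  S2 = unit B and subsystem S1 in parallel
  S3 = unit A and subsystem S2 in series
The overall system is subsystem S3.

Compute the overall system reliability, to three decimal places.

R(A) = exp(−0.0000466 × 5000) = 0.79215
R(B) = exp(−0.0000436 × 5000) = 0.80413
R(C) = exp(−0.0000404 × 5000) = 0.81709
R(D) = exp(−0.0000434 × 5000) = 0.80493
Series (C and D): 0.81709 × 0.80493 = 0.65770
Parallel (B and [0.65770]): 1 − (1 − 0.80413)(1 − 0.65770) = 0.93295
Series (A and [0.93295]): 0.79215 × 0.93295 = 0.739

0.739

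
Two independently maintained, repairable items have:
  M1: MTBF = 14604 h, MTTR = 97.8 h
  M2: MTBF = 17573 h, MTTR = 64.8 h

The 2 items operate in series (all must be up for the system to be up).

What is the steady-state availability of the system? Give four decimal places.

A(M1) = MTBF/(MTBF+MTTR) = 14604/(14604+97.8) = 0.993348
A(M2) = MTBF/(MTBF+MTTR) = 17573/(17573+64.8) = 0.996326
Series availability: 0.993348 × 0.996326 = 0.9897

0.9897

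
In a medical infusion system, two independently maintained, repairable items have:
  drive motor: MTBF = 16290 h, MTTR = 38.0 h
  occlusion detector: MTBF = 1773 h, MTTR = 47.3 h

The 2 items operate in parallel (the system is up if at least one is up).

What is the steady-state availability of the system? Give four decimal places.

A(drive motor) = MTBF/(MTBF+MTTR) = 16290/(16290+38.0) = 0.997673
A(occlusion detector) = MTBF/(MTBF+MTTR) = 1773/(1773+47.3) = 0.974015
Parallel availability: 1 − (1 − 0.997673)(1 − 0.974015) = 0.9999

0.9999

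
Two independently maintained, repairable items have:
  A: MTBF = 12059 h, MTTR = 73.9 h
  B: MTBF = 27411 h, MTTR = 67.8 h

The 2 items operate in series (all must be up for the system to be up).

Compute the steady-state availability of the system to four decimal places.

A(A) = MTBF/(MTBF+MTTR) = 12059/(12059+73.9) = 0.993909
A(B) = MTBF/(MTBF+MTTR) = 27411/(27411+67.8) = 0.997533
Series availability: 0.993909 × 0.997533 = 0.9915

0.9915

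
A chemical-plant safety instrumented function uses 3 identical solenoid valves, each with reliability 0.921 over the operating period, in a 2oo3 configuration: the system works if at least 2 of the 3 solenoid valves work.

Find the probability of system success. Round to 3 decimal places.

R = Σ_{i=2}^{3} C(3,i) p^i (1−p)^{3−i} with p = 0.921
C(3,2)·0.921^2·0.079^1 = 0.20103
C(3,3)·0.921^3·0.079^0 = 0.78123
Sum = 0.982

0.982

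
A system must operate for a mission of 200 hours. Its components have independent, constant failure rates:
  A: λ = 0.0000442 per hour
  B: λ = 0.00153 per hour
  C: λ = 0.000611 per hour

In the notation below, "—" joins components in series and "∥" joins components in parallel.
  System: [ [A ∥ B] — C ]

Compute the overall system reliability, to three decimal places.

R(A) = exp(−0.0000442 × 200) = 0.99120
R(B) = exp(−0.00153 × 200) = 0.73639
R(C) = exp(−0.000611 × 200) = 0.88497
Parallel (A and B): 1 − (1 − 0.99120)(1 − 0.73639) = 0.99768
Series ([0.99768] and C): 0.99768 × 0.88497 = 0.883

0.883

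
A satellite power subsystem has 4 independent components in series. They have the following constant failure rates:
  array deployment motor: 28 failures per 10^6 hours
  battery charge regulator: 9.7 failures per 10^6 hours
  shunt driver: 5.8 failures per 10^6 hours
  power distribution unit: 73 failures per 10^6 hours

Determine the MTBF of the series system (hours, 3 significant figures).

Series of exponential components: λ_sys = Σ λ_i
λ_sys = 0.000028 + 0.0000097 + 0.0000058 + 0.000073 = 1.1650e-04 /h
MTBF = 1 / λ_sys = 8580 h

8580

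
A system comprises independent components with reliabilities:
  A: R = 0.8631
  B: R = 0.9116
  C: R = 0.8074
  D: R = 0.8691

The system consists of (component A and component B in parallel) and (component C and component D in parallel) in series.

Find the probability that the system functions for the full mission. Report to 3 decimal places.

Parallel (A and B): 1 − (1 − 0.86310)(1 − 0.91160) = 0.98790
Parallel (C and D): 1 − (1 − 0.80740)(1 − 0.86910) = 0.97479
Series ([0.98790] and [0.97479]): 0.98790 × 0.97479 = 0.963

0.963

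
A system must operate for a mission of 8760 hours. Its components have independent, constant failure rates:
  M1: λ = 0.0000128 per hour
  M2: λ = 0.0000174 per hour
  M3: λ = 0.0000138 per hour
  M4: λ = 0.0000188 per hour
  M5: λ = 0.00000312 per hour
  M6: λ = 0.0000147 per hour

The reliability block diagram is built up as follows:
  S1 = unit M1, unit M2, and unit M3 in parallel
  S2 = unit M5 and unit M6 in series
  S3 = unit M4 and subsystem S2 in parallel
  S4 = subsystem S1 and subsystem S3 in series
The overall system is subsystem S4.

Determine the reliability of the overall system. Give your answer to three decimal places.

R(M1) = exp(−0.0000128 × 8760) = 0.89393
R(M2) = exp(−0.0000174 × 8760) = 0.85862
R(M3) = exp(−0.0000138 × 8760) = 0.88613
R(M4) = exp(−0.0000188 × 8760) = 0.84816
R(M5) = exp(−0.00000312 × 8760) = 0.97304
R(M6) = exp(−0.0000147 × 8760) = 0.87917
Parallel (M1, M2, and M3): 1 − (1 − 0.89393)(1 − 0.85862)(1 − 0.88613) = 0.99829
Series (M5 and M6): 0.97304 × 0.87917 = 0.85547
Parallel (M4 and [0.85547]): 1 − (1 − 0.84816)(1 − 0.85547) = 0.97805
Series ([0.99829] and [0.97805]): 0.99829 × 0.97805 = 0.976

0.976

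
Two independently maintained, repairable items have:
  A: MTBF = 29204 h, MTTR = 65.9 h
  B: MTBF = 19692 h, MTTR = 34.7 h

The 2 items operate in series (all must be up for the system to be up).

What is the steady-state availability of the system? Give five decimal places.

0.99599

A(A) = MTBF/(MTBF+MTTR) = 29204/(29204+65.9) = 0.997749
A(B) = MTBF/(MTBF+MTTR) = 19692/(19692+34.7) = 0.998241
Series availability: 0.997749 × 0.998241 = 0.99599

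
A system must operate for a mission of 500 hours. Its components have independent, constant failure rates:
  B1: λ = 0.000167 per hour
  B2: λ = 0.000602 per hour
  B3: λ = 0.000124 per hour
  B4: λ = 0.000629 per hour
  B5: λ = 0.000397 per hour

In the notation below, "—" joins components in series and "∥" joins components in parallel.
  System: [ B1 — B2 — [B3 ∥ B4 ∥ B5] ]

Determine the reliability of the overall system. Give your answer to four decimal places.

0.6788

R(B1) = exp(−0.000167 × 500) = 0.919891
R(B2) = exp(−0.000602 × 500) = 0.740078
R(B3) = exp(−0.000124 × 500) = 0.939883
R(B4) = exp(−0.000629 × 500) = 0.730154
R(B5) = exp(−0.000397 × 500) = 0.819960
Parallel (B3, B4, and B5): 1 − (1 − 0.939883)(1 − 0.730154)(1 − 0.819960) = 0.997079
Series (B1, B2, and [0.997079]): 0.919891 × 0.740078 × 0.997079 = 0.6788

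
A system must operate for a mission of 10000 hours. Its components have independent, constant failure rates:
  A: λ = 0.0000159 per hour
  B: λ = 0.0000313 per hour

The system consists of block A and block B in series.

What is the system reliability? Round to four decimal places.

R(A) = exp(−0.0000159 × 10000) = 0.852996
R(B) = exp(−0.0000313 × 10000) = 0.731250
Series (A and B): 0.852996 × 0.731250 = 0.6238

0.6238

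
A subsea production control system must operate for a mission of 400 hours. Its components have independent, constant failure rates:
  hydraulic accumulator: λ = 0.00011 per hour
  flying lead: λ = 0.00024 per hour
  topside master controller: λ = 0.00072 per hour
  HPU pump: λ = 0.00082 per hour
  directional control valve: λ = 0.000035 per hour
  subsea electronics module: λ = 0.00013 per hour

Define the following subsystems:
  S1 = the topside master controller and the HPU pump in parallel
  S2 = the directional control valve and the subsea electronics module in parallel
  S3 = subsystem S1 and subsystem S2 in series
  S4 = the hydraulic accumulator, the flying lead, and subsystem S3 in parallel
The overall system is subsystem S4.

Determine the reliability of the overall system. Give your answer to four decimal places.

R(hydraulic accumulator) = exp(−0.00011 × 400) = 0.956954
R(flying lead) = exp(−0.00024 × 400) = 0.908464
R(topside master controller) = exp(−0.00072 × 400) = 0.749762
R(HPU pump) = exp(−0.00082 × 400) = 0.720363
R(directional control valve) = exp(−0.000035 × 400) = 0.986098
R(subsea electronics module) = exp(−0.00013 × 400) = 0.949329
Parallel (topside master controller and HPU pump): 1 − (1 − 0.749762)(1 − 0.720363) = 0.930024
Parallel (directional control valve and subsea electronics module): 1 − (1 − 0.986098)(1 − 0.949329) = 0.999296
Series ([0.930024] and [0.999296]): 0.930024 × 0.999296 = 0.929369
Parallel (hydraulic accumulator, flying lead, and [0.929369]): 1 − (1 − 0.956954)(1 − 0.908464)(1 − 0.929369) = 0.9997

0.9997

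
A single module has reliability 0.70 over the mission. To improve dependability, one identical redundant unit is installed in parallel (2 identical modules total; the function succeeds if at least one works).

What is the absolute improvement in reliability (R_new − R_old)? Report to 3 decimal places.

R_before = 0.70
R_after = 1 − (1 − 0.70)^2 = 0.910
ΔR = 0.910 − 0.70 = 0.210

0.210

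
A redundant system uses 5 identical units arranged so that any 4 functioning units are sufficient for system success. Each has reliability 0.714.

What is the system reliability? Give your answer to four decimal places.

0.5572

R = Σ_{i=4}^{5} C(5,i) p^i (1−p)^{5−i} with p = 0.714
C(5,4)·0.714^4·0.286^1 = 0.371646
C(5,5)·0.714^5·0.286^0 = 0.185563
Sum = 0.5572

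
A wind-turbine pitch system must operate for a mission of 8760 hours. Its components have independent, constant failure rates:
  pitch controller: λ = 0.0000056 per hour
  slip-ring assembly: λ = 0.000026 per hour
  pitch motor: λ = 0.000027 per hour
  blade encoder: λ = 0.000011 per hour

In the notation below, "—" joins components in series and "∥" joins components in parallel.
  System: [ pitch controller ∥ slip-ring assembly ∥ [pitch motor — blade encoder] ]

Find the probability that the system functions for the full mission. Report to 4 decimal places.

0.9972

R(pitch controller) = exp(−0.0000056 × 8760) = 0.952128
R(slip-ring assembly) = exp(−0.000026 × 8760) = 0.796315
R(pitch motor) = exp(−0.000027 × 8760) = 0.789370
R(blade encoder) = exp(−0.000011 × 8760) = 0.908137
Series (pitch motor and blade encoder): 0.789370 × 0.908137 = 0.716856
Parallel (pitch controller, slip-ring assembly, and [0.716856]): 1 − (1 − 0.952128)(1 − 0.796315)(1 − 0.716856) = 0.9972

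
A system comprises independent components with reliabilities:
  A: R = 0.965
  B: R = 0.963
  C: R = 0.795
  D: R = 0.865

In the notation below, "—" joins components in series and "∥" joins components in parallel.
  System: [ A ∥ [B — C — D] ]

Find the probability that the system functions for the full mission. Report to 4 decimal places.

Series (B, C, and D): 0.963000 × 0.795000 × 0.865000 = 0.662231
Parallel (A and [0.662231]): 1 − (1 − 0.965000)(1 − 0.662231) = 0.9882

0.9882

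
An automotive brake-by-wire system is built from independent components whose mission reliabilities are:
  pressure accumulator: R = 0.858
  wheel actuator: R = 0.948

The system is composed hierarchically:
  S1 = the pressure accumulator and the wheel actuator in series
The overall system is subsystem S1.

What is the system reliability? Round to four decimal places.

Series (pressure accumulator and wheel actuator): 0.858000 × 0.948000 = 0.8134

0.8134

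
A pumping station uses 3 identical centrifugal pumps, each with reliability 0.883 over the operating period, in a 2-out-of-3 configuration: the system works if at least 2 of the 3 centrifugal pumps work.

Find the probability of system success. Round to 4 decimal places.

0.9621

R = Σ_{i=2}^{3} C(3,i) p^i (1−p)^{3−i} with p = 0.883
C(3,2)·0.883^2·0.117^1 = 0.273671
C(3,3)·0.883^3·0.117^0 = 0.688465
Sum = 0.9621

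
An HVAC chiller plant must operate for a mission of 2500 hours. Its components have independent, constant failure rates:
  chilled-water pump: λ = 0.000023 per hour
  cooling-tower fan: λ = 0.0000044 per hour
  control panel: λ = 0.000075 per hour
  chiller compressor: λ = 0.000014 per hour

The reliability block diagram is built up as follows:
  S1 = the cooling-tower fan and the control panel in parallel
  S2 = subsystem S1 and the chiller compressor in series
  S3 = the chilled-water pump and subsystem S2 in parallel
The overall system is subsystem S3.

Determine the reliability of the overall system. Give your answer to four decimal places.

R(chilled-water pump) = exp(−0.000023 × 2500) = 0.944122
R(cooling-tower fan) = exp(−0.0000044 × 2500) = 0.989060
R(control panel) = exp(−0.000075 × 2500) = 0.829029
R(chiller compressor) = exp(−0.000014 × 2500) = 0.965605
Parallel (cooling-tower fan and control panel): 1 − (1 − 0.989060)(1 − 0.829029) = 0.998130
Series ([0.998130] and chiller compressor): 0.998130 × 0.965605 = 0.963799
Parallel (chilled-water pump and [0.963799]): 1 − (1 − 0.944122)(1 − 0.963799) = 0.9980

0.9980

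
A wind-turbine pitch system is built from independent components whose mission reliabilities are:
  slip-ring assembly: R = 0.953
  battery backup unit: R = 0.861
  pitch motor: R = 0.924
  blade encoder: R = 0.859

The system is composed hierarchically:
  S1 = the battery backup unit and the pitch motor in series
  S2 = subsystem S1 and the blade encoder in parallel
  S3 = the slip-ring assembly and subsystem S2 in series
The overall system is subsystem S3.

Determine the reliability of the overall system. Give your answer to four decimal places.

0.9255

Series (battery backup unit and pitch motor): 0.861000 × 0.924000 = 0.795564
Parallel ([0.795564] and blade encoder): 1 − (1 − 0.795564)(1 − 0.859000) = 0.971175
Series (slip-ring assembly and [0.971175]): 0.953000 × 0.971175 = 0.9255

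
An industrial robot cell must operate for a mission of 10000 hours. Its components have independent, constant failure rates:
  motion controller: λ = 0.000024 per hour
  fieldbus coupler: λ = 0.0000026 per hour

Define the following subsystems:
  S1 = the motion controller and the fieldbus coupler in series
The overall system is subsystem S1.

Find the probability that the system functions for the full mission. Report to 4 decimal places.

R(motion controller) = exp(−0.000024 × 10000) = 0.786628
R(fieldbus coupler) = exp(−0.0000026 × 10000) = 0.974335
Series (motion controller and fieldbus coupler): 0.786628 × 0.974335 = 0.7664

0.7664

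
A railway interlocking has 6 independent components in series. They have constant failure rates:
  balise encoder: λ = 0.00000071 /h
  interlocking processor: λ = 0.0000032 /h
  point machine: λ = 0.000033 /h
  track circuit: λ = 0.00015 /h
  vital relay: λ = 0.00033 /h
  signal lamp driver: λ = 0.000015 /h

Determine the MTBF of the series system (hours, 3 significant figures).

1880

Series of exponential components: λ_sys = Σ λ_i
λ_sys = 0.00000071 + 0.0000032 + 0.000033 + 0.00015 + 0.00033 + 0.000015 = 5.3191e-04 /h
MTBF = 1 / λ_sys = 1880 h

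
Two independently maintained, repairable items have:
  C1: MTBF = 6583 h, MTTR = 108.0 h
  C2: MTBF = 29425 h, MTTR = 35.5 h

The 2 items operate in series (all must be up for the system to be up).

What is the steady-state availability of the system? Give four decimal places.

A(C1) = MTBF/(MTBF+MTTR) = 6583/(6583+108.0) = 0.983859
A(C2) = MTBF/(MTBF+MTTR) = 29425/(29425+35.5) = 0.998795
Series availability: 0.983859 × 0.998795 = 0.9827

0.9827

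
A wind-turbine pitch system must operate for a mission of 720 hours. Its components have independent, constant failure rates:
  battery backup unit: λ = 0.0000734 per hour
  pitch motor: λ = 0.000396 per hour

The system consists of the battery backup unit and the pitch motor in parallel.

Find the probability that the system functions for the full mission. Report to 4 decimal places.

0.9872

R(battery backup unit) = exp(−0.0000734 × 720) = 0.948524
R(pitch motor) = exp(−0.000396 × 720) = 0.751924
Parallel (battery backup unit and pitch motor): 1 − (1 − 0.948524)(1 − 0.751924) = 0.9872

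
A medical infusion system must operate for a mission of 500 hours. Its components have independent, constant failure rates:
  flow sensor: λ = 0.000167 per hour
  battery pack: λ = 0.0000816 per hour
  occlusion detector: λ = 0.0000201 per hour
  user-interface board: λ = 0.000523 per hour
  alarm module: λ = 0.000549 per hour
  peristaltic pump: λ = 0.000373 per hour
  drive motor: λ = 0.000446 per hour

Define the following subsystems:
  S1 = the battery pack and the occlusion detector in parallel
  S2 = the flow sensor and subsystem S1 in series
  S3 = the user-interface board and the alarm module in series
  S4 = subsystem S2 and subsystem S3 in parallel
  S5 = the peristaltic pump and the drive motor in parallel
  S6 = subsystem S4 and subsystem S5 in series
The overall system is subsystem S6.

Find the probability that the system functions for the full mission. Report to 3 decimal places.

R(flow sensor) = exp(−0.000167 × 500) = 0.91989
R(battery pack) = exp(−0.0000816 × 500) = 0.96002
R(occlusion detector) = exp(−0.0000201 × 500) = 0.99000
R(user-interface board) = exp(−0.000523 × 500) = 0.76990
R(alarm module) = exp(−0.000549 × 500) = 0.75995
R(peristaltic pump) = exp(−0.000373 × 500) = 0.82986
R(drive motor) = exp(−0.000446 × 500) = 0.80011
Parallel (battery pack and occlusion detector): 1 − (1 − 0.96002)(1 − 0.99000) = 0.99960
Series (flow sensor and [0.99960]): 0.91989 × 0.99960 = 0.91952
Series (user-interface board and alarm module): 0.76990 × 0.75995 = 0.58509
Parallel ([0.91952] and [0.58509]): 1 − (1 − 0.91952)(1 − 0.58509) = 0.96661
Parallel (peristaltic pump and drive motor): 1 − (1 − 0.82986)(1 − 0.80011) = 0.96599
Series ([0.96661] and [0.96599]): 0.96661 × 0.96599 = 0.934

0.934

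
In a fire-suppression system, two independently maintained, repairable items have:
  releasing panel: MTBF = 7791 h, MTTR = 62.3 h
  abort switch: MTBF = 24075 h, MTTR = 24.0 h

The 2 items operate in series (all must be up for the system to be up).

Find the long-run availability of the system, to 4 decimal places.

A(releasing panel) = MTBF/(MTBF+MTTR) = 7791/(7791+62.3) = 0.992067
A(abort switch) = MTBF/(MTBF+MTTR) = 24075/(24075+24.0) = 0.999004
Series availability: 0.992067 × 0.999004 = 0.9911

0.9911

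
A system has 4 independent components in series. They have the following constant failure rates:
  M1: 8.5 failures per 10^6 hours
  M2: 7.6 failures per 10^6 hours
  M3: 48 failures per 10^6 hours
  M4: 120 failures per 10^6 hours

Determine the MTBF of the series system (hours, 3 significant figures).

5430

Series of exponential components: λ_sys = Σ λ_i
λ_sys = 0.0000085 + 0.0000076 + 0.000048 + 0.00012 = 1.8410e-04 /h
MTBF = 1 / λ_sys = 5430 h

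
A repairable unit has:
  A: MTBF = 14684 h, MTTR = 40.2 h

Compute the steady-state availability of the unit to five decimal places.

A(A) = MTBF/(MTBF+MTTR) = 14684/(14684+40.2) = 0.99727

0.99727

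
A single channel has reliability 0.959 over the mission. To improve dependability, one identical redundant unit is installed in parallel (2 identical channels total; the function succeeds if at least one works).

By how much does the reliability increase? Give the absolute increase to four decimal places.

0.0393

R_before = 0.959
R_after = 1 − (1 − 0.959)^2 = 0.9983
ΔR = 0.9983 − 0.959 = 0.0393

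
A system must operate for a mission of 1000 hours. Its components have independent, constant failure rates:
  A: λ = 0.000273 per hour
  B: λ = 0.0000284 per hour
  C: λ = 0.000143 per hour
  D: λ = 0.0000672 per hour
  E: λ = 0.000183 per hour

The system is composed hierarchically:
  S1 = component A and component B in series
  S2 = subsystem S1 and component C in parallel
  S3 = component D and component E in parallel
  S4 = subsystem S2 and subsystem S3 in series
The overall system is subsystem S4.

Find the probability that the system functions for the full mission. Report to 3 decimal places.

R(A) = exp(−0.000273 × 1000) = 0.76109
R(B) = exp(−0.0000284 × 1000) = 0.97200
R(C) = exp(−0.000143 × 1000) = 0.86675
R(D) = exp(−0.0000672 × 1000) = 0.93501
R(E) = exp(−0.000183 × 1000) = 0.83277
Series (A and B): 0.76109 × 0.97200 = 0.73978
Parallel ([0.73978] and C): 1 − (1 − 0.73978)(1 − 0.86675) = 0.96533
Parallel (D and E): 1 − (1 − 0.93501)(1 − 0.83277) = 0.98913
Series ([0.96533] and [0.98913]): 0.96533 × 0.98913 = 0.955

0.955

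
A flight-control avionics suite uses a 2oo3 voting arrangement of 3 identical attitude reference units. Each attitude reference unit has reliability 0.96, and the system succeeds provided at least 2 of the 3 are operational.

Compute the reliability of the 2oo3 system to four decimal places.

0.9953

R = Σ_{i=2}^{3} C(3,i) p^i (1−p)^{3−i} with p = 0.96
C(3,2)·0.96^2·0.04^1 = 0.110592
C(3,3)·0.96^3·0.04^0 = 0.884736
Sum = 0.9953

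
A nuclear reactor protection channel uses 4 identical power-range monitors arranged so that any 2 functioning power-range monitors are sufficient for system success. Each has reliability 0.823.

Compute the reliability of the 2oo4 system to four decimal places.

0.9808

R = Σ_{i=2}^{4} C(4,i) p^i (1−p)^{4−i} with p = 0.823
C(4,2)·0.823^2·0.177^2 = 0.127320
C(4,3)·0.823^3·0.177^1 = 0.394669
C(4,4)·0.823^4·0.177^0 = 0.458775
Sum = 0.9808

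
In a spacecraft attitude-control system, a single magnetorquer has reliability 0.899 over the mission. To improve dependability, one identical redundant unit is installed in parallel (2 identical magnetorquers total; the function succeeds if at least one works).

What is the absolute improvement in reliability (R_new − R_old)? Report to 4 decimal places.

0.0908

R_before = 0.899
R_after = 1 − (1 − 0.899)^2 = 0.9898
ΔR = 0.9898 − 0.899 = 0.0908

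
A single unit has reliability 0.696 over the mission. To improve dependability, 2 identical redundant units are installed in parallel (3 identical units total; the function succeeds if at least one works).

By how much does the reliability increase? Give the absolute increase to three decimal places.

R_before = 0.696
R_after = 1 − (1 − 0.696)^3 = 0.972
ΔR = 0.972 − 0.696 = 0.276

0.276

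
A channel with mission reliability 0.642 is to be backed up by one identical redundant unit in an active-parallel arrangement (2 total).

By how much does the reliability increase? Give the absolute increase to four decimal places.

0.2298

R_before = 0.642
R_after = 1 − (1 − 0.642)^2 = 0.8718
ΔR = 0.8718 − 0.642 = 0.2298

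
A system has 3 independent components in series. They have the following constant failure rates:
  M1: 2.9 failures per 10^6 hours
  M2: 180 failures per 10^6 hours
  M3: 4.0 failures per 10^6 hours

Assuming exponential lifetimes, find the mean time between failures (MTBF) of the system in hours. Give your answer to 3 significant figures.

Series of exponential components: λ_sys = Σ λ_i
λ_sys = 0.0000029 + 0.00018 + 0.0000040 = 1.8690e-04 /h
MTBF = 1 / λ_sys = 5350 h

5350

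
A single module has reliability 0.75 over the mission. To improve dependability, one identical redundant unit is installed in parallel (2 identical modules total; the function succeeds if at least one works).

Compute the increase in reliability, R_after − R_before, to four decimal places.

R_before = 0.75
R_after = 1 − (1 − 0.75)^2 = 0.9375
ΔR = 0.9375 − 0.75 = 0.1875

0.1875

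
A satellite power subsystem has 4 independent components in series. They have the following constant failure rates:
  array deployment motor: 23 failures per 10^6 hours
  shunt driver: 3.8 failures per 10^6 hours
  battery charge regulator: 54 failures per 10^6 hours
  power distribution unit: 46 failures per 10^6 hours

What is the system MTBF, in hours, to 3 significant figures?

7890

Series of exponential components: λ_sys = Σ λ_i
λ_sys = 0.000023 + 0.0000038 + 0.000054 + 0.000046 = 1.2680e-04 /h
MTBF = 1 / λ_sys = 7890 h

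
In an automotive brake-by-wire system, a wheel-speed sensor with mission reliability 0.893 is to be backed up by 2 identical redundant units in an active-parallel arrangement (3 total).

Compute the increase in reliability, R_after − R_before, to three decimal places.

R_before = 0.893
R_after = 1 − (1 − 0.893)^3 = 0.999
ΔR = 0.999 − 0.893 = 0.106

0.106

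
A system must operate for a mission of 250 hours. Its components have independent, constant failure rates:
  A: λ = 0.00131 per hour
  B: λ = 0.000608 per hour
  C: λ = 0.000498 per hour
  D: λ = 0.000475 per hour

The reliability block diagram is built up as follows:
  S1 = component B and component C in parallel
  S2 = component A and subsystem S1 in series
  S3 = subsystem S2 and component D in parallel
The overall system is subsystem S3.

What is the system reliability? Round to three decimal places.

R(A) = exp(−0.00131 × 250) = 0.72072
R(B) = exp(−0.000608 × 250) = 0.85899
R(C) = exp(−0.000498 × 250) = 0.88294
R(D) = exp(−0.000475 × 250) = 0.88803
Parallel (B and C): 1 − (1 − 0.85899)(1 − 0.88294) = 0.98349
Series (A and [0.98349]): 0.72072 × 0.98349 = 0.70882
Parallel ([0.70882] and D): 1 − (1 − 0.70882)(1 − 0.88803) = 0.967

0.967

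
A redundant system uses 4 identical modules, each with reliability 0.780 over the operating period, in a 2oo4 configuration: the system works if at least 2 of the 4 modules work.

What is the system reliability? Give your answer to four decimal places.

R = Σ_{i=2}^{4} C(4,i) p^i (1−p)^{4−i} with p = 0.780
C(4,2)·0.780^2·0.220^2 = 0.176679
C(4,3)·0.780^3·0.220^1 = 0.417606
C(4,4)·0.780^4·0.220^0 = 0.370151
Sum = 0.9644

0.9644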